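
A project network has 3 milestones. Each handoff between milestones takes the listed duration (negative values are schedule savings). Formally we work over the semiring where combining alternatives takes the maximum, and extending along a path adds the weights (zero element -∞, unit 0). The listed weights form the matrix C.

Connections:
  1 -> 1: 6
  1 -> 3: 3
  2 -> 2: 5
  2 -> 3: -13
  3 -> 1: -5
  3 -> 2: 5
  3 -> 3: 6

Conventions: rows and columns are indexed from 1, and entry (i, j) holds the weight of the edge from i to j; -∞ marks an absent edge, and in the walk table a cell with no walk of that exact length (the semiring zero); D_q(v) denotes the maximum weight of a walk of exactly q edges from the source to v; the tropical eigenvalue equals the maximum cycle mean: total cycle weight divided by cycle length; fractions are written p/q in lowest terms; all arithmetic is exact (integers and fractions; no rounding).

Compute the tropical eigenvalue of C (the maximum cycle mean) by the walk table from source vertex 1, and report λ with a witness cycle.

q=0: [0, -∞, -∞]
q=1: [6, -∞, 3]
q=2: [12, 8, 9]
q=3: [18, 14, 15]
Optimal cycle mean attained by: cycle 1->1, total 6, length 1.
Answer: λ = 6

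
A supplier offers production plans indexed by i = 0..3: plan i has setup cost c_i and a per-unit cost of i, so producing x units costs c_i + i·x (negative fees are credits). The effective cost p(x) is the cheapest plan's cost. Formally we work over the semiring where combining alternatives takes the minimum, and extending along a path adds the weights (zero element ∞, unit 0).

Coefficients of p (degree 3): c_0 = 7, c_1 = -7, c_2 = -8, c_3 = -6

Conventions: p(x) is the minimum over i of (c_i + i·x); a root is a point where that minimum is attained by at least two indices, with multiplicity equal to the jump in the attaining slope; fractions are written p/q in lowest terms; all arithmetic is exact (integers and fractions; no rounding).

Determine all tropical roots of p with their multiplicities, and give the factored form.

hull edge (i=0, c=7) to (i=1, c=-7): slope -14, span 1
hull edge (i=1, c=-7) to (i=2, c=-8): slope -1, span 1
hull edge (i=2, c=-8) to (i=3, c=-6): slope 2, span 1
Factored form: p(x) = -6 ⊗ (x ⊕ (-2)) ⊗ (x ⊕ 1) ⊗ (x ⊕ 14)
Answer: roots = -2 (mult 1), 1 (mult 1), 14 (mult 1)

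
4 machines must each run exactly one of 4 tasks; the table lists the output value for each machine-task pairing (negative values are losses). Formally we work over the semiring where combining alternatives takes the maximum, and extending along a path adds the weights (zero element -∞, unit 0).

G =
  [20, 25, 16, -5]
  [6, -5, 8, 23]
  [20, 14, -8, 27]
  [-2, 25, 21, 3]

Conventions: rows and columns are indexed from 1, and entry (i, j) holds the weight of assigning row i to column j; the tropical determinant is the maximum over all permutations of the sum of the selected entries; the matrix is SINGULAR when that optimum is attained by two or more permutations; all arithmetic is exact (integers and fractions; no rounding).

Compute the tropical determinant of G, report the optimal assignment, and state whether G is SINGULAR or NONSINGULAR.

σ = (1, 2, 3, 4): 20 + (-5) + (-8) + 3 = 10
σ = (1, 2, 4, 3): 20 + (-5) + 27 + 21 = 63
σ = (1, 3, 2, 4): 20 + 8 + 14 + 3 = 45
σ = (1, 3, 4, 2): 20 + 8 + 27 + 25 = 80
σ = (1, 4, 2, 3): 20 + 23 + 14 + 21 = 78
σ = (1, 4, 3, 2): 20 + 23 + (-8) + 25 = 60
σ = (2, 1, 3, 4): 25 + 6 + (-8) + 3 = 26
σ = (2, 1, 4, 3): 25 + 6 + 27 + 21 = 79
σ = (2, 3, 1, 4): 25 + 8 + 20 + 3 = 56
σ = (2, 3, 4, 1): 25 + 8 + 27 + (-2) = 58
σ = (2, 4, 1, 3): 25 + 23 + 20 + 21 = 89
σ = (2, 4, 3, 1): 25 + 23 + (-8) + (-2) = 38
σ = (3, 1, 2, 4): 16 + 6 + 14 + 3 = 39
σ = (3, 1, 4, 2): 16 + 6 + 27 + 25 = 74
σ = (3, 2, 1, 4): 16 + (-5) + 20 + 3 = 34
σ = (3, 2, 4, 1): 16 + (-5) + 27 + (-2) = 36
σ = (3, 4, 1, 2): 16 + 23 + 20 + 25 = 84
σ = (3, 4, 2, 1): 16 + 23 + 14 + (-2) = 51
σ = (4, 1, 2, 3): (-5) + 6 + 14 + 21 = 36
σ = (4, 1, 3, 2): (-5) + 6 + (-8) + 25 = 18
σ = (4, 2, 1, 3): (-5) + (-5) + 20 + 21 = 31
σ = (4, 2, 3, 1): (-5) + (-5) + (-8) + (-2) = -20
σ = (4, 3, 1, 2): (-5) + 8 + 20 + 25 = 48
σ = (4, 3, 2, 1): (-5) + 8 + 14 + (-2) = 15
Optimal value attained by: σ = (2, 4, 1, 3).
Answer: det⊕(G) = 89; verdict: NONSINGULAR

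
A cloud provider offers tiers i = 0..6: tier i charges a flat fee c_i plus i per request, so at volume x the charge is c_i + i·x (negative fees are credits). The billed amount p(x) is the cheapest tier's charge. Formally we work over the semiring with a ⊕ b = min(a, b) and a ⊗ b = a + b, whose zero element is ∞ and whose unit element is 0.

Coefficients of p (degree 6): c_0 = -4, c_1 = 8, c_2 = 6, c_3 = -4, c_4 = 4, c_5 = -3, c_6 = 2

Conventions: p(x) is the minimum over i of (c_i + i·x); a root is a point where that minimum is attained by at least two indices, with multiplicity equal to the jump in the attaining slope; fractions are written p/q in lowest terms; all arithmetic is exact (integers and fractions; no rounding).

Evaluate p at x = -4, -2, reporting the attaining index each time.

p(-4) = min(-4+0·(-4)=-4, 8+1·(-4)=4, 6+2·(-4)=-2, -4+3·(-4)=-16, 4+4·(-4)=-12, -3+5·(-4)=-23, 2+6·(-4)=-22) = -23 (attained by i=5)
p(-2) = min(-4+0·(-2)=-4, 8+1·(-2)=6, 6+2·(-2)=2, -4+3·(-2)=-10, 4+4·(-2)=-4, -3+5·(-2)=-13, 2+6·(-2)=-10) = -13 (attained by i=5)
Answer: p(-4) = -23; p(-2) = -13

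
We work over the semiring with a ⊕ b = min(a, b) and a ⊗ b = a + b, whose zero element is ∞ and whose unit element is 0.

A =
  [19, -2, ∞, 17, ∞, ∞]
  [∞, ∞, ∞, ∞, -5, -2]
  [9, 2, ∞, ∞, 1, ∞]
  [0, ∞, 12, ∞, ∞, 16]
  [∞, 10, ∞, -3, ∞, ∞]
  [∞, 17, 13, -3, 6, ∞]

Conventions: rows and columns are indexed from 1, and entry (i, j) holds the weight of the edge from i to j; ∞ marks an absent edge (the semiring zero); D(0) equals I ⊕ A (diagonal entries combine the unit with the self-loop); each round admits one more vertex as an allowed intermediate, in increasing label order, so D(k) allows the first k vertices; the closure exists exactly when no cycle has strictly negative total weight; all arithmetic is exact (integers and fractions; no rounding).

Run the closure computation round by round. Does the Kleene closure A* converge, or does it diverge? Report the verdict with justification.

D(0):
  [0, -2, ∞, 17, ∞, ∞]
  [∞, 0, ∞, ∞, -5, -2]
  [9, 2, 0, ∞, 1, ∞]
  [0, ∞, 12, 0, ∞, 16]
  [∞, 10, ∞, -3, 0, ∞]
  [∞, 17, 13, -3, 6, 0]
D(1):
  [0, -2, ∞, 17, ∞, ∞]
  [∞, 0, ∞, ∞, -5, -2]
  [9, 2, 0, 26, 1, ∞]
  [0, -2, 12, 0, ∞, 16]
  [∞, 10, ∞, -3, 0, ∞]
  [∞, 17, 13, -3, 6, 0]
D(2):
  [0, -2, ∞, 17, -7, -4]
  [∞, 0, ∞, ∞, -5, -2]
  [9, 2, 0, 26, -3, 0]
  [0, -2, 12, 0, -7, -4]
  [∞, 10, ∞, -3, 0, 8]
  [∞, 17, 13, -3, 6, 0]
D(3):
  [0, -2, ∞, 17, -7, -4]
  [∞, 0, ∞, ∞, -5, -2]
  [9, 2, 0, 26, -3, 0]
  [0, -2, 12, 0, -7, -4]
  [∞, 10, ∞, -3, 0, 8]
  [22, 15, 13, -3, 6, 0]
Detection: at round 4, diagonal entry (5, 5) turns strictly negative.
Key observation: the cycle 5->4->1->2->5 has total weight (-3) + 0 + (-2) + (-5), which is strictly negative.
Answer: DIVERGES — negative cycle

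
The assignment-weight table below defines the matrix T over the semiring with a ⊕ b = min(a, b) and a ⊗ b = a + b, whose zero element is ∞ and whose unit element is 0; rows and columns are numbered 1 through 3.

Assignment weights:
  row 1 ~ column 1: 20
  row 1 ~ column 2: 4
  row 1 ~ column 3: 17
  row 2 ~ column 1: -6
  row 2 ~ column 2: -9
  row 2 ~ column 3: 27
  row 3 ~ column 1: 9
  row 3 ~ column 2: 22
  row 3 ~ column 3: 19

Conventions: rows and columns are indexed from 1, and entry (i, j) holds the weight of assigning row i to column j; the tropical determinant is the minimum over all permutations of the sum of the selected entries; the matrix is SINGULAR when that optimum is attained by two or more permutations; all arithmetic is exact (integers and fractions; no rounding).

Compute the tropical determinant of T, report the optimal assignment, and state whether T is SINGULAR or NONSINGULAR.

σ = (1, 2, 3): 20 + (-9) + 19 = 30
σ = (1, 3, 2): 20 + 27 + 22 = 69
σ = (2, 1, 3): 4 + (-6) + 19 = 17
σ = (2, 3, 1): 4 + 27 + 9 = 40
σ = (3, 1, 2): 17 + (-6) + 22 = 33
σ = (3, 2, 1): 17 + (-9) + 9 = 17
Optimal value attained by: σ = (2, 1, 3).
Answer: det⊕(T) = 17; verdict: SINGULAR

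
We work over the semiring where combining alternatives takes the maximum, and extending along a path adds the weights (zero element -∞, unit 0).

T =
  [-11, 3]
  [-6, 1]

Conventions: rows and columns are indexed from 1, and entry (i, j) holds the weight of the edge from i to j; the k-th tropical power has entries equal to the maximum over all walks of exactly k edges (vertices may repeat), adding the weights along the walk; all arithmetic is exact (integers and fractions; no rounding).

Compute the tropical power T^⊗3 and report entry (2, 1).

T^⊗2:
  [-3, 4]
  [-5, 2]
T^⊗3:
  [-2, 5]
  [-4, 3]
Key observation: the optimum is the walk 2->2->2->1, with weight 1 + 1 + (-6) = -4.
Optimal value attained by: walk 2->2->2->1.
Answer: (T^⊗3)[2][1] = -4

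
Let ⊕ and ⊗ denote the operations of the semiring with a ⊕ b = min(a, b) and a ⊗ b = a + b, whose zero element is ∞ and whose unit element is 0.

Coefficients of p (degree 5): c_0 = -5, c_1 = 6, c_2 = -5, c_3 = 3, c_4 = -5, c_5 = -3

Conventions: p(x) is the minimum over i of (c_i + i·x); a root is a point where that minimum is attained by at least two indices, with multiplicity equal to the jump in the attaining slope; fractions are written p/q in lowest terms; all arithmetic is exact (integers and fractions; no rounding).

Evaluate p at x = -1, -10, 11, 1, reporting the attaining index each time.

p(-1) = min(-5+0·(-1)=-5, 6+1·(-1)=5, -5+2·(-1)=-7, 3+3·(-1)=0, -5+4·(-1)=-9, -3+5·(-1)=-8) = -9 (attained by i=4)
p(-10) = min(-5+0·(-10)=-5, 6+1·(-10)=-4, -5+2·(-10)=-25, 3+3·(-10)=-27, -5+4·(-10)=-45, -3+5·(-10)=-53) = -53 (attained by i=5)
p(11) = min(-5+0·11=-5, 6+1·11=17, -5+2·11=17, 3+3·11=36, -5+4·11=39, -3+5·11=52) = -5 (attained by i=0)
p(1) = min(-5+0·1=-5, 6+1·1=7, -5+2·1=-3, 3+3·1=6, -5+4·1=-1, -3+5·1=2) = -5 (attained by i=0)
Answer: p(-1) = -9; p(-10) = -53; p(11) = -5; p(1) = -5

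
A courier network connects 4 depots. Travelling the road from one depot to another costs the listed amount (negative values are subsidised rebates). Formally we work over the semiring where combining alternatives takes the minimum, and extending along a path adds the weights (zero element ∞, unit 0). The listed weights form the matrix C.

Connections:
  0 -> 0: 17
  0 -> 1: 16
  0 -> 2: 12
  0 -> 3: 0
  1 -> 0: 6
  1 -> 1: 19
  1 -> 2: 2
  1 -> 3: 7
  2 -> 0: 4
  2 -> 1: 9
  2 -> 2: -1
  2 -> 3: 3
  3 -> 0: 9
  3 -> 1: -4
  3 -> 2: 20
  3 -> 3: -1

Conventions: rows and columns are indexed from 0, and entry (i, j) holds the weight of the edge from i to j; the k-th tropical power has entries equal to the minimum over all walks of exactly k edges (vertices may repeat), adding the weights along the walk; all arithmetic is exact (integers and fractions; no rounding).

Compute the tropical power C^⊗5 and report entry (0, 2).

C^⊗2:
  [9, -4, 11, -1]
  [6, 3, 1, 5]
  [3, -1, -2, 2]
  [2, -5, -2, -2]
C^⊗3:
  [2, -5, -2, -2]
  [5, 1, 0, 4]
  [2, -2, -3, 1]
  [1, -6, -3, -3]
C^⊗4:
  [1, -6, -3, -3]
  [4, 0, -1, 3]
  [1, -3, -4, 0]
  [0, -7, -4, -4]
C^⊗5:
  [0, -7, -4, -4]
  [3, -1, -2, 2]
  [0, -4, -5, -1]
  [-1, -8, -5, -5]
Key observation: the optimum is the walk 0->3->1->2->2->2, with weight 0 + (-4) + 2 + (-1) + (-1) = -4.
Optimal value attained by: walk 0->3->1->2->2->2.
Answer: (C^⊗5)[0][2] = -4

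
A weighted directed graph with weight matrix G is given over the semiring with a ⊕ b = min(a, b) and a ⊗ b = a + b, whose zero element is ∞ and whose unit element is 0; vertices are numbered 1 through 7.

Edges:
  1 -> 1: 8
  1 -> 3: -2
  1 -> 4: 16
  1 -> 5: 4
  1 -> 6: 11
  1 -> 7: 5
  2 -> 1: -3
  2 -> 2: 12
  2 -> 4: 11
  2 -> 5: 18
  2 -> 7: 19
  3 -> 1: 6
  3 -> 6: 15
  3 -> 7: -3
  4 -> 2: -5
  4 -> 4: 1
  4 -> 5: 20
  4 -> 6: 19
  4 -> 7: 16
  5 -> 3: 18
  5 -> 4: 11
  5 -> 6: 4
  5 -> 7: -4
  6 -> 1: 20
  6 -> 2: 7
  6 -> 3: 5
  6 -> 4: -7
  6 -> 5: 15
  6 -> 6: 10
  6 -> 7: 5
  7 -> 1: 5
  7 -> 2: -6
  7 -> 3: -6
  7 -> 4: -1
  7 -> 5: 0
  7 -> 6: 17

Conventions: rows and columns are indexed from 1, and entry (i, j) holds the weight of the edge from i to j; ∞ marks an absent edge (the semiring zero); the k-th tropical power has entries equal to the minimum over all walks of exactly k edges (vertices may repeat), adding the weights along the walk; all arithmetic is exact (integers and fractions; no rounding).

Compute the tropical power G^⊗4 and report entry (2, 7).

G^⊗2:
  [4, -1, -1, 4, 5, 8, -5]
  [5, 6, -5, 12, 1, 8, 2]
  [2, -9, -9, -4, -3, 14, 11]
  [-8, -4, 10, 2, 13, 20, 14]
  [1, -10, -10, -5, -4, 13, 9]
  [4, -12, -1, -6, 5, 12, 2]
  [-9, -6, 3, 0, 9, 4, -9]
G^⊗3:
  [-4, -11, -11, -6, -5, 9, -4]
  [1, -4, -4, 1, 2, 5, -8]
  [-12, -9, 0, -3, 6, 1, -12]
  [-7, -3, -10, 3, -4, 3, -3]
  [-13, -10, -1, -4, 5, 0, -13]
  [-15, -11, -4, -5, 2, 9, -4]
  [-9, -15, -15, -10, -9, 2, -4]
G^⊗4:
  [-14, -11, -10, -5, -4, -1, -14]
  [-7, -14, -14, -9, -8, 6, -7]
  [-12, -18, -18, -13, -12, -1, -7]
  [-6, -9, -9, -4, -3, 0, -13]
  [-13, -19, -19, -14, -13, -2, -8]
  [-14, -10, -17, -5, -11, -4, -10]
  [-18, -15, -11, -9, -5, -5, -18]
Key observation: the optimum is the walk 2->1->7->3->7, with weight (-3) + 5 + (-6) + (-3) = -7.
Optimal value attained by: walk 2->1->7->3->7.
Answer: (G^⊗4)[2][7] = -7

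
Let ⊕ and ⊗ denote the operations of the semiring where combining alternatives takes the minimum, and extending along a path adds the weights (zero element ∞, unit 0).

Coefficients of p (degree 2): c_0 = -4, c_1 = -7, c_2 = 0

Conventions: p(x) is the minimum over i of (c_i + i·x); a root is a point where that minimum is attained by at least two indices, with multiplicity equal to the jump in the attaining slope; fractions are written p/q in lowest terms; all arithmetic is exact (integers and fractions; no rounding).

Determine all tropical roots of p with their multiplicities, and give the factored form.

hull edge (i=0, c=-4) to (i=1, c=-7): slope -3, span 1
hull edge (i=1, c=-7) to (i=2, c=0): slope 7, span 1
Factored form: p(x) = 0 ⊗ (x ⊕ (-7)) ⊗ (x ⊕ 3)
Answer: roots = -7 (mult 1), 3 (mult 1)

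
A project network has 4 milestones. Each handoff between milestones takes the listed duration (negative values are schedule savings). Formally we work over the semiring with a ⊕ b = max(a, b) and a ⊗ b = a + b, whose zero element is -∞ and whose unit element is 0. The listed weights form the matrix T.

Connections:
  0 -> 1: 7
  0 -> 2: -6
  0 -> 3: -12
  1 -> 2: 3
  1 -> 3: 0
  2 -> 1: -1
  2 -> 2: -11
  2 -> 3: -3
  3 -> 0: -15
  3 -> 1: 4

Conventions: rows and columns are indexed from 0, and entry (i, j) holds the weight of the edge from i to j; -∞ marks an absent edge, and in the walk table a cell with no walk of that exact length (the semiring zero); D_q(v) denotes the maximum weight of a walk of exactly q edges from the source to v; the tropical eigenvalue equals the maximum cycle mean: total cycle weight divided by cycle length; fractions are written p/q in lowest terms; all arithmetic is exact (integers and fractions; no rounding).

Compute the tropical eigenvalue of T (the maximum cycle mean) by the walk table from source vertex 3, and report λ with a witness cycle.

q=0: [-∞, -∞, -∞, 0]
q=1: [-15, 4, -∞, -∞]
q=2: [-∞, -8, 7, 4]
q=3: [-11, 8, -4, 4]
q=4: [-11, 8, 11, 8]
Optimal cycle mean attained by: cycle 1->3->1, total 0 + 4, length 2.
Answer: λ = 2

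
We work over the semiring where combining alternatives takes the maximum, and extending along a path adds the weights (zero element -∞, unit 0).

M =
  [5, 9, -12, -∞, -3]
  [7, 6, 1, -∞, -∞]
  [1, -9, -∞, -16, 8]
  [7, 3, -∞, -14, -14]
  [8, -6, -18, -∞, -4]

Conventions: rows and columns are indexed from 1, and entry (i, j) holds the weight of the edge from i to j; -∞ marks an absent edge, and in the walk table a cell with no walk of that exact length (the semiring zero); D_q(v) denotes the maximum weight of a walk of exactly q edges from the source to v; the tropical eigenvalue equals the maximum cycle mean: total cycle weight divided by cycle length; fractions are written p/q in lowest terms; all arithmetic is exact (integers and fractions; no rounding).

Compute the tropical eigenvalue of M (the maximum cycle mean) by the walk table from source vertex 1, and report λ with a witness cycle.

q=0: [0, -∞, -∞, -∞, -∞]
q=1: [5, 9, -12, -∞, -3]
q=2: [16, 15, 10, -28, 2]
q=3: [22, 25, 16, -6, 18]
q=4: [32, 31, 26, 0, 24]
q=5: [38, 41, 32, 10, 34]
Optimal cycle mean attained by: cycle 1->2->1, total 9 + 7, length 2.
Answer: λ = 8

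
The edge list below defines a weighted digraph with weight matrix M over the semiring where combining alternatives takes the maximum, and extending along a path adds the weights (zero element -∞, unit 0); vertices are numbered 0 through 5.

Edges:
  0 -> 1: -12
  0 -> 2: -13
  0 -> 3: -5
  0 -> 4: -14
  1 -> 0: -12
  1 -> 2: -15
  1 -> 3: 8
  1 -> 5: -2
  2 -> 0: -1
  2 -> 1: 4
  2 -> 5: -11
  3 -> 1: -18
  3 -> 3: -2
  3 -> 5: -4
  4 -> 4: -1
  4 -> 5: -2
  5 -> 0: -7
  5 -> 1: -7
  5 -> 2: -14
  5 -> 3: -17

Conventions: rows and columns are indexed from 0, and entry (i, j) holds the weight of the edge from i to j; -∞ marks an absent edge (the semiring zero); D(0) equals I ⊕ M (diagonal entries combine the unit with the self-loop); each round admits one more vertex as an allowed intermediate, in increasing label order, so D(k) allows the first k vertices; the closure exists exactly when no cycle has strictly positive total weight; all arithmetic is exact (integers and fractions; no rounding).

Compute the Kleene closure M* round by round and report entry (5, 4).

D(0):
  [0, -12, -13, -5, -14, -∞]
  [-12, 0, -15, 8, -∞, -2]
  [-1, 4, 0, -∞, -∞, -11]
  [-∞, -18, -∞, 0, -∞, -4]
  [-∞, -∞, -∞, -∞, 0, -2]
  [-7, -7, -14, -17, -∞, 0]
D(1):
  [0, -12, -13, -5, -14, -∞]
  [-12, 0, -15, 8, -26, -2]
  [-1, 4, 0, -6, -15, -11]
  [-∞, -18, -∞, 0, -∞, -4]
  [-∞, -∞, -∞, -∞, 0, -2]
  [-7, -7, -14, -12, -21, 0]
D(2):
  [0, -12, -13, -4, -14, -14]
  [-12, 0, -15, 8, -26, -2]
  [-1, 4, 0, 12, -15, 2]
  [-30, -18, -33, 0, -44, -4]
  [-∞, -∞, -∞, -∞, 0, -2]
  [-7, -7, -14, 1, -21, 0]
D(3):
  [0, -9, -13, -1, -14, -11]
  [-12, 0, -15, 8, -26, -2]
  [-1, 4, 0, 12, -15, 2]
  [-30, -18, -33, 0, -44, -4]
  [-∞, -∞, -∞, -∞, 0, -2]
  [-7, -7, -14, 1, -21, 0]
D(4):
  [0, -9, -13, -1, -14, -5]
  [-12, 0, -15, 8, -26, 4]
  [-1, 4, 0, 12, -15, 8]
  [-30, -18, -33, 0, -44, -4]
  [-∞, -∞, -∞, -∞, 0, -2]
  [-7, -7, -14, 1, -21, 0]
D(5):
  [0, -9, -13, -1, -14, -5]
  [-12, 0, -15, 8, -26, 4]
  [-1, 4, 0, 12, -15, 8]
  [-30, -18, -33, 0, -44, -4]
  [-∞, -∞, -∞, -∞, 0, -2]
  [-7, -7, -14, 1, -21, 0]
D(6):
  [0, -9, -13, -1, -14, -5]
  [-3, 0, -10, 8, -17, 4]
  [1, 4, 0, 12, -13, 8]
  [-11, -11, -18, 0, -25, -4]
  [-9, -9, -16, -1, 0, -2]
  [-7, -7, -14, 1, -21, 0]
Answer: M*[5][4] = -21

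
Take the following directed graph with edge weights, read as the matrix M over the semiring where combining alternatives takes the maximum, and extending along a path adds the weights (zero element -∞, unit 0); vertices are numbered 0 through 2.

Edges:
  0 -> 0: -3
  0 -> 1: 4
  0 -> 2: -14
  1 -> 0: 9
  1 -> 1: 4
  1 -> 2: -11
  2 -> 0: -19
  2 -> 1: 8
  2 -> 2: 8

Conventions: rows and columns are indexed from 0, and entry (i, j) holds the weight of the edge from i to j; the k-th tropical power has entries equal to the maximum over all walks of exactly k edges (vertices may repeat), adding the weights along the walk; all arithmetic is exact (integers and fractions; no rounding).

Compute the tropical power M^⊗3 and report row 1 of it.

M^⊗2:
  [13, 8, -6]
  [13, 13, -3]
  [17, 16, 16]
M^⊗3:
  [17, 17, 2]
  [22, 17, 5]
  [25, 24, 24]
Answer: row 1 of M^⊗3 = [22, 17, 5]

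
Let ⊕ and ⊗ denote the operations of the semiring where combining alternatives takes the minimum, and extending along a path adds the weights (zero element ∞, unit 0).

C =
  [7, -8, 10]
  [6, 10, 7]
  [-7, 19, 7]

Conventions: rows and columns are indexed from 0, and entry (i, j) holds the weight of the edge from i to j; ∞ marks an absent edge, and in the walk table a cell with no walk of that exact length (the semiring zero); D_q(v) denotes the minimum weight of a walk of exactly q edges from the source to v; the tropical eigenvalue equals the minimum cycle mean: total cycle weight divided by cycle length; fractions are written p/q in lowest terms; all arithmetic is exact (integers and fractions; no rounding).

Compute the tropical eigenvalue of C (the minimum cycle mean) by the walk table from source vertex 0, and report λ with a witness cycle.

q=0: [0, ∞, ∞]
q=1: [7, -8, 10]
q=2: [-2, -1, -1]
q=3: [-8, -10, 6]
Optimal cycle mean attained by: cycle 0->1->2->0, total (-8) + 7 + (-7), length 3.
Answer: λ = -8/3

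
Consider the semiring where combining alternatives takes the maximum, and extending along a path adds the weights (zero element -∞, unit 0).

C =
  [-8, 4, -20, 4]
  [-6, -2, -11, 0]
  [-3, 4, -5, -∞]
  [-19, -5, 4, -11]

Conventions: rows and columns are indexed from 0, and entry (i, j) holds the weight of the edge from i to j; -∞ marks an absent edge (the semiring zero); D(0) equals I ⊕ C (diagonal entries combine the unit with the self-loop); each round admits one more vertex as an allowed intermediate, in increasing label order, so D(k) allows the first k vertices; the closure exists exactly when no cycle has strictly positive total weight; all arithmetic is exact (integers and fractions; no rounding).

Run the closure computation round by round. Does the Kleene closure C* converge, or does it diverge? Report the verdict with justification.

D(0):
  [0, 4, -20, 4]
  [-6, 0, -11, 0]
  [-3, 4, 0, -∞]
  [-19, -5, 4, 0]
D(1):
  [0, 4, -20, 4]
  [-6, 0, -11, 0]
  [-3, 4, 0, 1]
  [-19, -5, 4, 0]
D(2):
  [0, 4, -7, 4]
  [-6, 0, -11, 0]
  [-2, 4, 0, 4]
  [-11, -5, 4, 0]
Detection: at round 3, diagonal entry (3, 3) turns strictly positive.
Key observation: the cycle 3->2->0->1->3 has total weight 4 + (-3) + 4 + 0, which is strictly positive.
Answer: DIVERGES — positive cycle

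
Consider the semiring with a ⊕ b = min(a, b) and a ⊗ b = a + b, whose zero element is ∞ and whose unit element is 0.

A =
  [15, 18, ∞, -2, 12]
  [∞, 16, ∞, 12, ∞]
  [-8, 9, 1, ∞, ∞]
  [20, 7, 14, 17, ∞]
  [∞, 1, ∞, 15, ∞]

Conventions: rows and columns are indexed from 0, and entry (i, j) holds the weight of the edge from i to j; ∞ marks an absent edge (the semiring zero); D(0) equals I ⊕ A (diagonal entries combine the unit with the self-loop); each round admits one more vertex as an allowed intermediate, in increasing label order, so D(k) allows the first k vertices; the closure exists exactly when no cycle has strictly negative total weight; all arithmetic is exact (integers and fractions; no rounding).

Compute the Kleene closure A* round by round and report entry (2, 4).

D(0):
  [0, 18, ∞, -2, 12]
  [∞, 0, ∞, 12, ∞]
  [-8, 9, 0, ∞, ∞]
  [20, 7, 14, 0, ∞]
  [∞, 1, ∞, 15, 0]
D(1):
  [0, 18, ∞, -2, 12]
  [∞, 0, ∞, 12, ∞]
  [-8, 9, 0, -10, 4]
  [20, 7, 14, 0, 32]
  [∞, 1, ∞, 15, 0]
D(2):
  [0, 18, ∞, -2, 12]
  [∞, 0, ∞, 12, ∞]
  [-8, 9, 0, -10, 4]
  [20, 7, 14, 0, 32]
  [∞, 1, ∞, 13, 0]
D(3):
  [0, 18, ∞, -2, 12]
  [∞, 0, ∞, 12, ∞]
  [-8, 9, 0, -10, 4]
  [6, 7, 14, 0, 18]
  [∞, 1, ∞, 13, 0]
D(4):
  [0, 5, 12, -2, 12]
  [18, 0, 26, 12, 30]
  [-8, -3, 0, -10, 4]
  [6, 7, 14, 0, 18]
  [19, 1, 27, 13, 0]
D(5):
  [0, 5, 12, -2, 12]
  [18, 0, 26, 12, 30]
  [-8, -3, 0, -10, 4]
  [6, 7, 14, 0, 18]
  [19, 1, 27, 13, 0]
Answer: A*[2][4] = 4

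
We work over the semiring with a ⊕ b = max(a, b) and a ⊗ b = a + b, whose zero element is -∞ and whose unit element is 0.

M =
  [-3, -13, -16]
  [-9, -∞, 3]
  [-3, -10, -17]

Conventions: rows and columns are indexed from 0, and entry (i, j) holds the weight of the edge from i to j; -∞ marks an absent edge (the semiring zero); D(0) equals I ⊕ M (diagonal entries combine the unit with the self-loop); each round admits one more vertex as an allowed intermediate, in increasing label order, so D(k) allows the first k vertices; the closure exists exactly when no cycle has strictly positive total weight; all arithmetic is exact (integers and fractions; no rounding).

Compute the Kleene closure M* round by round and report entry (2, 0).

D(0):
  [0, -13, -16]
  [-9, 0, 3]
  [-3, -10, 0]
D(1):
  [0, -13, -16]
  [-9, 0, 3]
  [-3, -10, 0]
D(2):
  [0, -13, -10]
  [-9, 0, 3]
  [-3, -10, 0]
D(3):
  [0, -13, -10]
  [0, 0, 3]
  [-3, -10, 0]
Answer: M*[2][0] = -3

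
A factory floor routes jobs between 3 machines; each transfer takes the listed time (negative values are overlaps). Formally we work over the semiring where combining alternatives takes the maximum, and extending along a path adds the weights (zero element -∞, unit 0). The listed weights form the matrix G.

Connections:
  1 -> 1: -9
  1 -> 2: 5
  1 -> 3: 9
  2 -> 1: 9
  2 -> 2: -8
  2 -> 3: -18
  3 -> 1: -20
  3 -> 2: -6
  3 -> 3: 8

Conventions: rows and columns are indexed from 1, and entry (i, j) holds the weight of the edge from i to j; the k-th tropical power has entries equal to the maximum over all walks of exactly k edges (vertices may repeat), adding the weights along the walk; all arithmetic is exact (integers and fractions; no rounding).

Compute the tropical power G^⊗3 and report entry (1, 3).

G^⊗2:
  [14, 3, 17]
  [1, 14, 18]
  [3, 2, 16]
G^⊗3:
  [12, 19, 25]
  [23, 12, 26]
  [11, 10, 24]
Key observation: the optimum is the walk 1->3->3->3, with weight 9 + 8 + 8 = 25.
Optimal value attained by: walk 1->3->3->3.
Answer: (G^⊗3)[1][3] = 25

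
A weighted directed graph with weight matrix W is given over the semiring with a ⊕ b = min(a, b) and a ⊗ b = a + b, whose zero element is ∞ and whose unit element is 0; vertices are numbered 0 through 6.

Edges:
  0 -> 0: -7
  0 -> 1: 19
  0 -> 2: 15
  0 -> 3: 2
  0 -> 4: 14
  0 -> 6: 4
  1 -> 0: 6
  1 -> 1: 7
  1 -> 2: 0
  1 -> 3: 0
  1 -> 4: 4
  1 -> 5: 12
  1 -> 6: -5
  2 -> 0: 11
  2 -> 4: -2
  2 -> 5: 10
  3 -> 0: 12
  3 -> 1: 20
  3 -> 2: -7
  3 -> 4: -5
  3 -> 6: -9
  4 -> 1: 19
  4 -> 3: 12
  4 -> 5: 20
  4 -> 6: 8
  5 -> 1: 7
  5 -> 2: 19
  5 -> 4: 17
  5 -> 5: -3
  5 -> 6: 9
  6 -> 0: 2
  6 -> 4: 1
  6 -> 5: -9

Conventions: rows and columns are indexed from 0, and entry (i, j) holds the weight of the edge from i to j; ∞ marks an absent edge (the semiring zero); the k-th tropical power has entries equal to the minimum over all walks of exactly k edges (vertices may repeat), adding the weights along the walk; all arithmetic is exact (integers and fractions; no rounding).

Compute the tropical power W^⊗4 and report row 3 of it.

W^⊗2:
  [-14, 12, -5, -5, -3, -5, -7]
  [-3, 14, -7, 7, -5, -14, -9]
  [4, 17, 26, 10, 25, 7, 6]
  [-7, 14, 20, 7, -9, -18, 3]
  [10, 26, 5, 19, 7, -1, 3]
  [11, 4, 7, 7, 10, -6, 2]
  [-5, -2, 10, 4, 8, -12, 0]
W^⊗3:
  [-21, 2, -12, -12, -10, -16, -14]
  [-10, -7, 0, -1, -9, -18, -5]
  [-3, 14, 3, 6, 5, -3, 1]
  [-14, -11, 0, -5, -1, -21, -9]
  [3, 6, 12, 12, 3, -6, 8]
  [4, 1, 0, 4, 2, -9, -2]
  [-12, -5, -3, -3, -1, -15, -7]
W^⊗4:
  [-28, -9, -19, -19, -17, -23, -21]
  [-17, -11, -8, -8, -6, -21, -12]
  [-10, 4, -1, -1, 1, -8, -3]
  [-21, -14, -12, -12, -10, -24, -16]
  [-4, 1, 5, 5, 7, -9, 1]
  [-3, -2, -3, 1, -2, -12, -5]
  [-19, -8, -10, -10, -8, -18, -12]
Answer: row 3 of W^⊗4 = [-21, -14, -12, -12, -10, -24, -16]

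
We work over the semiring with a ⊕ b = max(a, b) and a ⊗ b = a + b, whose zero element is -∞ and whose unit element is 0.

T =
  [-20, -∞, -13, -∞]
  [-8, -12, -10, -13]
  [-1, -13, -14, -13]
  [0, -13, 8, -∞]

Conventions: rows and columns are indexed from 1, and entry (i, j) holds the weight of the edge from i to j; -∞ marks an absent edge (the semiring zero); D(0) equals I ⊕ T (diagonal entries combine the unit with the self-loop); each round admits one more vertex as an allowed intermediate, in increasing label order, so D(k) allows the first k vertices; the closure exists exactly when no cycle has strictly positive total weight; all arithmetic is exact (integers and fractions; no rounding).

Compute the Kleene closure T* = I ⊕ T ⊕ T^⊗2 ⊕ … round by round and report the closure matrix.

D(0):
  [0, -∞, -13, -∞]
  [-8, 0, -10, -13]
  [-1, -13, 0, -13]
  [0, -13, 8, 0]
D(1):
  [0, -∞, -13, -∞]
  [-8, 0, -10, -13]
  [-1, -13, 0, -13]
  [0, -13, 8, 0]
D(2):
  [0, -∞, -13, -∞]
  [-8, 0, -10, -13]
  [-1, -13, 0, -13]
  [0, -13, 8, 0]
D(3):
  [0, -26, -13, -26]
  [-8, 0, -10, -13]
  [-1, -13, 0, -13]
  [7, -5, 8, 0]
D(4):
  [0, -26, -13, -26]
  [-6, 0, -5, -13]
  [-1, -13, 0, -13]
  [7, -5, 8, 0]
Answer: T* = [[0, -26, -13, -26], [-6, 0, -5, -13], [-1, -13, 0, -13], [7, -5, 8, 0]]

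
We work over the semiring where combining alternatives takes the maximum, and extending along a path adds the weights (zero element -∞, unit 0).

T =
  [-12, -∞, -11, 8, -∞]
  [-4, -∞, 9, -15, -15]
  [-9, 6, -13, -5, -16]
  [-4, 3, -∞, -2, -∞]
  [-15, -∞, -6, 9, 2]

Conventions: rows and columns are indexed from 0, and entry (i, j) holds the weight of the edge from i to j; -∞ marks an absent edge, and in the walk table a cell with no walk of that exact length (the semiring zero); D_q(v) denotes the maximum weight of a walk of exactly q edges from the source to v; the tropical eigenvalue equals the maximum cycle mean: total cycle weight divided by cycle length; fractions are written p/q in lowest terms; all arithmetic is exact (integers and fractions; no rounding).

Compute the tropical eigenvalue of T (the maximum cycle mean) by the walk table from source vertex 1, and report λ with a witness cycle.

q=0: [-∞, 0, -∞, -∞, -∞]
q=1: [-4, -∞, 9, -15, -15]
q=2: [0, 15, -4, 4, -7]
q=3: [11, 7, 24, 8, 0]
q=4: [15, 30, 16, 19, 8]
q=5: [26, 22, 39, 23, 15]
Optimal cycle mean attained by: cycle 1->2->1, total 9 + 6, length 2.
Answer: λ = 15/2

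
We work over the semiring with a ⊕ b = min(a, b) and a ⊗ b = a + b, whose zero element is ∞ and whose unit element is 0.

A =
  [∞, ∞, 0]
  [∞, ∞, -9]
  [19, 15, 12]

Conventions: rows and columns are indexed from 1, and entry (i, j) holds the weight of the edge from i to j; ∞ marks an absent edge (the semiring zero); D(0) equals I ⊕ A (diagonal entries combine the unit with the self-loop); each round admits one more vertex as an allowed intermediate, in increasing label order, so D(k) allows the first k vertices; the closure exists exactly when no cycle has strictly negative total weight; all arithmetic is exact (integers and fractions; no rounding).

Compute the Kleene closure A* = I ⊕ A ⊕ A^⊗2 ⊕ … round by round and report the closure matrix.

D(0):
  [0, ∞, 0]
  [∞, 0, -9]
  [19, 15, 0]
D(1):
  [0, ∞, 0]
  [∞, 0, -9]
  [19, 15, 0]
D(2):
  [0, ∞, 0]
  [∞, 0, -9]
  [19, 15, 0]
D(3):
  [0, 15, 0]
  [10, 0, -9]
  [19, 15, 0]
Answer: A* = [[0, 15, 0], [10, 0, -9], [19, 15, 0]]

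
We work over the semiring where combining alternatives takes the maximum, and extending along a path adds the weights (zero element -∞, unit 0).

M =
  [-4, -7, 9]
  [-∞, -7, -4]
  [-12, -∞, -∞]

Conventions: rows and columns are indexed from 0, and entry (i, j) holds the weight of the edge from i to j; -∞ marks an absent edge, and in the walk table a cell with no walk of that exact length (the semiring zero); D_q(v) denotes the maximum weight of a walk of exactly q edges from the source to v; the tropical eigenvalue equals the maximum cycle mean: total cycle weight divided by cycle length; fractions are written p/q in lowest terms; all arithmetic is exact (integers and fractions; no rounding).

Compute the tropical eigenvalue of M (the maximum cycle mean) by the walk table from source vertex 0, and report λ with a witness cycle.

q=0: [0, -∞, -∞]
q=1: [-4, -7, 9]
q=2: [-3, -11, 5]
q=3: [-7, -10, 6]
Optimal cycle mean attained by: cycle 0->2->0, total 9 + (-12), length 2.
Answer: λ = -3/2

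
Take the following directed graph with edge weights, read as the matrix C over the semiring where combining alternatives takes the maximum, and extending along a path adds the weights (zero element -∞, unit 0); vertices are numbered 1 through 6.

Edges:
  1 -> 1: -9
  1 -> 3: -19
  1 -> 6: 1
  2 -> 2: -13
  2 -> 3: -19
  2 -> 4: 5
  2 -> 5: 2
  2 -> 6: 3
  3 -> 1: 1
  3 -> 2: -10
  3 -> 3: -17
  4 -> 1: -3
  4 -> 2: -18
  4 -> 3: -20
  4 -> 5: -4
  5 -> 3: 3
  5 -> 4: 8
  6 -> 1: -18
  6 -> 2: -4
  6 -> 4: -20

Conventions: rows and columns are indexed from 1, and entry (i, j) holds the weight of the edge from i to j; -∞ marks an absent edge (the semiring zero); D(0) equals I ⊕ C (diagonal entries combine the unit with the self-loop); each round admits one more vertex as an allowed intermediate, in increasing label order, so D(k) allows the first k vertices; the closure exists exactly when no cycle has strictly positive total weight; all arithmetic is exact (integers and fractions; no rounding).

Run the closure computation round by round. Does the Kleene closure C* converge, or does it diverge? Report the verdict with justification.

D(0):
  [0, -∞, -19, -∞, -∞, 1]
  [-∞, 0, -19, 5, 2, 3]
  [1, -10, 0, -∞, -∞, -∞]
  [-3, -18, -20, 0, -4, -∞]
  [-∞, -∞, 3, 8, 0, -∞]
  [-18, -4, -∞, -20, -∞, 0]
D(1):
  [0, -∞, -19, -∞, -∞, 1]
  [-∞, 0, -19, 5, 2, 3]
  [1, -10, 0, -∞, -∞, 2]
  [-3, -18, -20, 0, -4, -2]
  [-∞, -∞, 3, 8, 0, -∞]
  [-18, -4, -37, -20, -∞, 0]
D(2):
  [0, -∞, -19, -∞, -∞, 1]
  [-∞, 0, -19, 5, 2, 3]
  [1, -10, 0, -5, -8, 2]
  [-3, -18, -20, 0, -4, -2]
  [-∞, -∞, 3, 8, 0, -∞]
  [-18, -4, -23, 1, -2, 0]
D(3):
  [0, -29, -19, -24, -27, 1]
  [-18, 0, -19, 5, 2, 3]
  [1, -10, 0, -5, -8, 2]
  [-3, -18, -20, 0, -4, -2]
  [4, -7, 3, 8, 0, 5]
  [-18, -4, -23, 1, -2, 0]
Detection: at round 4, diagonal entry (5, 5) turns strictly positive.
Key observation: the cycle 5->4->5 has total weight 8 + (-4), which is strictly positive.
Answer: DIVERGES — positive cycle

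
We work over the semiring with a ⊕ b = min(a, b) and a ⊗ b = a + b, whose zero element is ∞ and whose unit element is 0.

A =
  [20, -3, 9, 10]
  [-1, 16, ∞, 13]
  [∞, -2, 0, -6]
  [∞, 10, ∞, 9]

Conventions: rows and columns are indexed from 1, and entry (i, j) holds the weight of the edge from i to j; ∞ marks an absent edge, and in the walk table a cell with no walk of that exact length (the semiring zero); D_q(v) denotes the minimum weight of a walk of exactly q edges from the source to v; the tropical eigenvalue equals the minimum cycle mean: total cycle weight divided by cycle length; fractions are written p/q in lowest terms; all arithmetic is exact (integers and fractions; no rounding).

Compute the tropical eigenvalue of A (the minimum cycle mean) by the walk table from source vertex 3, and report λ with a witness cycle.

q=0: [∞, ∞, 0, ∞]
q=1: [∞, -2, 0, -6]
q=2: [-3, -2, 0, -6]
q=3: [-3, -6, 0, -6]
q=4: [-7, -6, 0, -6]
Optimal cycle mean attained by: cycle 1->2->1, total (-3) + (-1), length 2.
Answer: λ = -2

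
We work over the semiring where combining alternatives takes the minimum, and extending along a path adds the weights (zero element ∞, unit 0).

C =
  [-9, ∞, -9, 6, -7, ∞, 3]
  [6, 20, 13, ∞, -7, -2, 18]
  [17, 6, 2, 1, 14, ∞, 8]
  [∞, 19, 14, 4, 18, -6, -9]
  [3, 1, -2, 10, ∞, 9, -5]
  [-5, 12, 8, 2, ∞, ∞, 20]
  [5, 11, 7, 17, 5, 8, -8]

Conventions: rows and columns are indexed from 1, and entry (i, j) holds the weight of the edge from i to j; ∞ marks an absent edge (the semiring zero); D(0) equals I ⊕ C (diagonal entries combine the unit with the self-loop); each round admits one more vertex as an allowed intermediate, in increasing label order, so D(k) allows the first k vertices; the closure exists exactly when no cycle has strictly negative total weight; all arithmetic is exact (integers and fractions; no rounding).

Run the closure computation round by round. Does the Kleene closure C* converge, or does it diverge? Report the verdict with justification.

Detection: at round 0, diagonal entry (1, 1) turns strictly negative.
Key observation: the cycle 1->1 has total weight (-9), which is strictly negative.
Answer: DIVERGES — negative cycle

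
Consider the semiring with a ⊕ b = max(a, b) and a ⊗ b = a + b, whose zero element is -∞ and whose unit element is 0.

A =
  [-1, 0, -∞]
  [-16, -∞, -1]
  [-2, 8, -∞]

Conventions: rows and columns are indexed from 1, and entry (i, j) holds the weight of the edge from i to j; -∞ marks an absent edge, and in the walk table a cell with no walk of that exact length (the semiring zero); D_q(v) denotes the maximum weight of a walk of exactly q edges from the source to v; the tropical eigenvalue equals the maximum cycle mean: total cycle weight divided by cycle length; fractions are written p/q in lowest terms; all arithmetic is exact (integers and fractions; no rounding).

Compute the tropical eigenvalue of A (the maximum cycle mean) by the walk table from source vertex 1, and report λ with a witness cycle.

q=0: [0, -∞, -∞]
q=1: [-1, 0, -∞]
q=2: [-2, -1, -1]
q=3: [-3, 7, -2]
Optimal cycle mean attained by: cycle 2->3->2, total (-1) + 8, length 2.
Answer: λ = 7/2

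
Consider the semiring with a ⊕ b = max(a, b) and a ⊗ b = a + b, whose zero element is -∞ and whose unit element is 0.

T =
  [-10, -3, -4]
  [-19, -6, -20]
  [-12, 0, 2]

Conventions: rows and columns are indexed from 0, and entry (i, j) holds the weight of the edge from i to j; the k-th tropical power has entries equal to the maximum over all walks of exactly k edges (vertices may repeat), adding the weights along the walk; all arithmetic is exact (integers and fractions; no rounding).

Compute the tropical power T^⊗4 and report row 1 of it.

T^⊗2:
  [-16, -4, -2]
  [-25, -12, -18]
  [-10, 2, 4]
T^⊗3:
  [-14, -2, 0]
  [-30, -18, -16]
  [-8, 4, 6]
T^⊗4:
  [-12, 0, 2]
  [-28, -16, -14]
  [-6, 6, 8]
Answer: row 1 of T^⊗4 = [-28, -16, -14]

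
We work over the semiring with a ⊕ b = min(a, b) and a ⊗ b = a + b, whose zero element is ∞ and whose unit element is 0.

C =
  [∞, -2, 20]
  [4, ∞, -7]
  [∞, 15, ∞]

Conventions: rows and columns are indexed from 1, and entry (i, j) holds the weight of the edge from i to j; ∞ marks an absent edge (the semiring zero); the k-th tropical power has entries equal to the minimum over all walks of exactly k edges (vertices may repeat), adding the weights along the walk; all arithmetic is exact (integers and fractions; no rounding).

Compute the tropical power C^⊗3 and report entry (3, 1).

C^⊗2:
  [2, 35, -9]
  [∞, 2, 24]
  [19, ∞, 8]
C^⊗3:
  [39, 0, 22]
  [6, 39, -5]
  [∞, 17, 39]
Key observation: no walk of exactly 3 edges connects these vertices, so the entry is the semiring zero.
Answer: (C^⊗3)[3][1] = ∞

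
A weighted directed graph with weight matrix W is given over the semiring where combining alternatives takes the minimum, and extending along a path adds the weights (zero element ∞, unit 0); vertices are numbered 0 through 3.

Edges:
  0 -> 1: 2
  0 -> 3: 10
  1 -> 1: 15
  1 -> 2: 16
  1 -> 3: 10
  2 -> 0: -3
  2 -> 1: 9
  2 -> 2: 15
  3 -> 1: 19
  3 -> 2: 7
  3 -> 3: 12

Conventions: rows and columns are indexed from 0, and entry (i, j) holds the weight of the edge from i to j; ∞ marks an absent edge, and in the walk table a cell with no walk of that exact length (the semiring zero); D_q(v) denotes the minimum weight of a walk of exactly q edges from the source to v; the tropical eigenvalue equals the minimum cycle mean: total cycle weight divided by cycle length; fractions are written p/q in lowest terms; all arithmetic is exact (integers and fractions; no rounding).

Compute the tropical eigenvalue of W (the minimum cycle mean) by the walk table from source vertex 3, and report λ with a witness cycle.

q=0: [∞, ∞, ∞, 0]
q=1: [∞, 19, 7, 12]
q=2: [4, 16, 19, 24]
q=3: [16, 6, 31, 14]
q=4: [28, 18, 21, 16]
Optimal cycle mean attained by: cycle 0->1->3->2->0, total 2 + 10 + 7 + (-3), length 4.
Answer: λ = 4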